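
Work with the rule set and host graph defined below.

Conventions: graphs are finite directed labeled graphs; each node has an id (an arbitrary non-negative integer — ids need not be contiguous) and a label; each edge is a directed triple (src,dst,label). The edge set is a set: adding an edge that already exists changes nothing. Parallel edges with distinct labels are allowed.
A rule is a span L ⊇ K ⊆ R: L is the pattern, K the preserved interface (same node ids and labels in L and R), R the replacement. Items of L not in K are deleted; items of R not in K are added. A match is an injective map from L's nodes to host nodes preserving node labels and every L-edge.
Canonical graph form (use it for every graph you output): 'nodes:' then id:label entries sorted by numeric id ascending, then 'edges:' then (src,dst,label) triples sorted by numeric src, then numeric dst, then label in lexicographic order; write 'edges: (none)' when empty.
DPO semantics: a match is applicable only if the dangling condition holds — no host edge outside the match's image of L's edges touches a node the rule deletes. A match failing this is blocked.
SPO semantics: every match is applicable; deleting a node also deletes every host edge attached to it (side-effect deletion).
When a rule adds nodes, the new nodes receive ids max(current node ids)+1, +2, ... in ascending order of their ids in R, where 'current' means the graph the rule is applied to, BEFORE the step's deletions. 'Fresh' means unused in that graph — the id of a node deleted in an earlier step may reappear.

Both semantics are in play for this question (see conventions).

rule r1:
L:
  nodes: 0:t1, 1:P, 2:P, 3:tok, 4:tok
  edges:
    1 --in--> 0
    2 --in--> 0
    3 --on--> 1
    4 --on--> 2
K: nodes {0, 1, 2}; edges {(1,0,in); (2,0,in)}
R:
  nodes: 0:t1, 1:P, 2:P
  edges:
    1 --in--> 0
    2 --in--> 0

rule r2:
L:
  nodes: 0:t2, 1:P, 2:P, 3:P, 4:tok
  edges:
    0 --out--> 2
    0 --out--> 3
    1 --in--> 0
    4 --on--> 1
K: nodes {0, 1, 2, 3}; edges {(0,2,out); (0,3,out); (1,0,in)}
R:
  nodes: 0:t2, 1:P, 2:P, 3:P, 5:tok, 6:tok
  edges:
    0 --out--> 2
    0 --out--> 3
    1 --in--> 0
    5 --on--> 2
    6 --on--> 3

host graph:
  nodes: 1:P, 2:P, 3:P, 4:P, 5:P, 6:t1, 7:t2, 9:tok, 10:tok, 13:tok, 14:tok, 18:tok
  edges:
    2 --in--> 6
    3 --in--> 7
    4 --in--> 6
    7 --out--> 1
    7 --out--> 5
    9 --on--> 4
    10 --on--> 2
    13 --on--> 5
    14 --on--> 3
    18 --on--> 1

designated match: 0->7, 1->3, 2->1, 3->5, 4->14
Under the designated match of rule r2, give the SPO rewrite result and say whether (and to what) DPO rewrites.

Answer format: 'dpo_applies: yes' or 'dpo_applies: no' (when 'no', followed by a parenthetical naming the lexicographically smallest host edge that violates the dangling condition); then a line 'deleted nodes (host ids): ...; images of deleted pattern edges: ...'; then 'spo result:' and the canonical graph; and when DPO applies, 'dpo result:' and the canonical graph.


dpo_applies: yes
deleted nodes (host ids): 14; images of deleted pattern edges: (14,3,on)
spo result:
nodes: 1:P, 2:P, 3:P, 4:P, 5:P, 6:t1, 7:t2, 9:tok, 10:tok, 13:tok, 18:tok, 19:tok, 20:tok
edges: (2,6,in); (3,7,in); (4,6,in); (7,1,out); (7,5,out); (9,4,on); (10,2,on); (13,5,on); (18,1,on); (19,1,on); (20,5,on)
dpo result:
nodes: 1:P, 2:P, 3:P, 4:P, 5:P, 6:t1, 7:t2, 9:tok, 10:tok, 13:tok, 18:tok, 19:tok, 20:tok
edges: (2,6,in); (3,7,in); (4,6,in); (7,1,out); (7,5,out); (9,4,on); (10,2,on); (13,5,on); (18,1,on); (19,1,on); (20,5,on)


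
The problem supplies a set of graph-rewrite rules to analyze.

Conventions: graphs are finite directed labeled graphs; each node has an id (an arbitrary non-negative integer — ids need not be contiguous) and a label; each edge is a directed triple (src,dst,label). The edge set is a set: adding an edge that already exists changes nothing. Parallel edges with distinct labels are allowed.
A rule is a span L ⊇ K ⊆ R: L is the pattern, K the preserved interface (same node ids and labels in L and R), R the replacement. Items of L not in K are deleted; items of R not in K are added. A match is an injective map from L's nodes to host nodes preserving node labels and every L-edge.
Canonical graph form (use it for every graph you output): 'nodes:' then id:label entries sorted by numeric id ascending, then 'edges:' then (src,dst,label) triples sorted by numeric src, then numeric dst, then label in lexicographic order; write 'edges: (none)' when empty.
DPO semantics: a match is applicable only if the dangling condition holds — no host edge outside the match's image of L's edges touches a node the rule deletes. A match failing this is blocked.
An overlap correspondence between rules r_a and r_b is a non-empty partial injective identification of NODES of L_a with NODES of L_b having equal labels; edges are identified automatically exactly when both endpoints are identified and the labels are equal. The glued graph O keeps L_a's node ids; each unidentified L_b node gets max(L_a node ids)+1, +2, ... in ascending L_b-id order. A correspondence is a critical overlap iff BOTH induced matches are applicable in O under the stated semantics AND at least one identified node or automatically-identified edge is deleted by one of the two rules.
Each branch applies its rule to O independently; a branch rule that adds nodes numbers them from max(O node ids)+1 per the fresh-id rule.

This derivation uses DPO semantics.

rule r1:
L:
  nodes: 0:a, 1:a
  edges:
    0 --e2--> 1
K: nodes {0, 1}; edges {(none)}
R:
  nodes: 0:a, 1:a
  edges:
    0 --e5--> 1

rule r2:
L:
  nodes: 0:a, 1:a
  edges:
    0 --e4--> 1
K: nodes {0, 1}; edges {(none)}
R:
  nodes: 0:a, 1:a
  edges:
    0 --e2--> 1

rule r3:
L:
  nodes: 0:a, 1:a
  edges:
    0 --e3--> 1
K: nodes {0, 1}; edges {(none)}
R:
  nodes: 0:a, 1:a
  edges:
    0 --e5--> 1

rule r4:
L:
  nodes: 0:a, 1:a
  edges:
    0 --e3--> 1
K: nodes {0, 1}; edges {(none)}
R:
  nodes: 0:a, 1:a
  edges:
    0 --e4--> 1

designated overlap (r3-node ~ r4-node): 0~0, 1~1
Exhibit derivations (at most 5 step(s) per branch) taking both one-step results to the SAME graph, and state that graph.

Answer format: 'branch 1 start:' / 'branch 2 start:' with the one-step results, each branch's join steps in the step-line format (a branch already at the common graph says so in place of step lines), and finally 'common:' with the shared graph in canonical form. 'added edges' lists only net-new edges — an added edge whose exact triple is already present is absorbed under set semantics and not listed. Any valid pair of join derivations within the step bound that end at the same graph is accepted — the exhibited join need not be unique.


branch 1 start:
nodes: 0:a, 1:a
edges: (0,1,e5)
branch 2 start:
nodes: 0:a, 1:a
edges: (0,1,e4)
branch 1: already at the common graph (0 steps)
branch 2 step 1: rule r2; match: 0->0, 1->1; deleted nodes (none); deleted edges (0,1,e4); added nodes (none); added edges (0,1,e2); result: nodes: 0:a, 1:a edges: (0,1,e2)
branch 2 step 2: rule r1; match: 0->0, 1->1; deleted nodes (none); deleted edges (0,1,e2); added nodes (none); added edges (0,1,e5); result: nodes: 0:a, 1:a edges: (0,1,e5)
common:
nodes: 0:a, 1:a
edges: (0,1,e5)


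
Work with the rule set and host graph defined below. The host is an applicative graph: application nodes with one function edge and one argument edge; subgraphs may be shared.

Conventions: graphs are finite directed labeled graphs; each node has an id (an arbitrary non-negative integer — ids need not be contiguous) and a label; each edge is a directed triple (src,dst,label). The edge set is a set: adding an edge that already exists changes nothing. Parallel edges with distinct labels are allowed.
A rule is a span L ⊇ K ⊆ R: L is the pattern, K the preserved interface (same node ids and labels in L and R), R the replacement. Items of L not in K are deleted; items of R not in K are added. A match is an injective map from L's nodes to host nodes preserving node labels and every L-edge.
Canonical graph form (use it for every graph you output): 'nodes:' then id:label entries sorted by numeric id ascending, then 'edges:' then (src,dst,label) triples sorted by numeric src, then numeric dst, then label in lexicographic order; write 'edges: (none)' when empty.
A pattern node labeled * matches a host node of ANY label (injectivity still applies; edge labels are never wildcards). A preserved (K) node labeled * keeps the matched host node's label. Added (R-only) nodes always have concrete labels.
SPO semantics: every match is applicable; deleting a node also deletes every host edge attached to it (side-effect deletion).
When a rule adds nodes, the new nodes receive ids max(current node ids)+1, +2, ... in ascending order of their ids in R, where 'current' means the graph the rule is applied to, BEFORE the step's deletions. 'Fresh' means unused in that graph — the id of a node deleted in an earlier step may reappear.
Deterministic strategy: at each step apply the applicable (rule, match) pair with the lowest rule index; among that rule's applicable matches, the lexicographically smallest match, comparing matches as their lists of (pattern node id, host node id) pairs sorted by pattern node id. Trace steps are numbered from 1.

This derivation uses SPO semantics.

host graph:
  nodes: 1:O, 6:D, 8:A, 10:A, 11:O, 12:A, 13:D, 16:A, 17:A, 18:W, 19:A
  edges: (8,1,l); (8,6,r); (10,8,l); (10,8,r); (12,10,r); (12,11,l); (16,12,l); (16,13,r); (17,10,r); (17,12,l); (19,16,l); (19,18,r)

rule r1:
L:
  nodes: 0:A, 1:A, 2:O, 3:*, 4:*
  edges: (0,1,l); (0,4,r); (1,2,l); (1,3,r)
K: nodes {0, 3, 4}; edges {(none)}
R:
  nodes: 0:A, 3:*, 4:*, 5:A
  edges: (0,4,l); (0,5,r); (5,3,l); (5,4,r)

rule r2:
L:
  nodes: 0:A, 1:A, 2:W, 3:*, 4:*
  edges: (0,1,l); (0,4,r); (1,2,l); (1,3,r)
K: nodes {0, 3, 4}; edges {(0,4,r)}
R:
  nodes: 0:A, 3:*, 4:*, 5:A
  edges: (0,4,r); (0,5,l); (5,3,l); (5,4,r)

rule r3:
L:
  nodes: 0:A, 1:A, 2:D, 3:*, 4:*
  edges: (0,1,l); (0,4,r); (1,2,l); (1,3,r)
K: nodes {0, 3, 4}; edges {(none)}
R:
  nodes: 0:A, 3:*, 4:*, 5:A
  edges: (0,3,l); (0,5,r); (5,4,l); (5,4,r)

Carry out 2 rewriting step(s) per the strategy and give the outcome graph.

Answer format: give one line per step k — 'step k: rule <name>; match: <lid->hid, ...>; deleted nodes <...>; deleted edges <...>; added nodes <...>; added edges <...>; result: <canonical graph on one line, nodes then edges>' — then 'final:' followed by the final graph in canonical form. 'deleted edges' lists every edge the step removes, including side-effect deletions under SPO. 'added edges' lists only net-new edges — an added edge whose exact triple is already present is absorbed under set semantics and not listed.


step 1: rule r1; match: 0->16, 1->12, 2->11, 3->10, 4->13; deleted nodes 11, 12; deleted edges (12,10,r); (12,11,l); (16,12,l); (16,13,r); (17,12,l); added nodes 20; added edges (16,13,l); (16,20,r); (20,10,l); (20,13,r); result: nodes: 1:O, 6:D, 8:A, 10:A, 13:D, 16:A, 17:A, 18:W, 19:A, 20:A edges: (8,1,l); (8,6,r); (10,8,l); (10,8,r); (16,13,l); (16,20,r); (17,10,r); (19,16,l); (19,18,r); (20,10,l); (20,13,r)
step 2: rule r3; match: 0->19, 1->16, 2->13, 3->20, 4->18; deleted nodes 13, 16; deleted edges (16,13,l); (16,20,r); (19,16,l); (19,18,r); (20,13,r); added nodes 21; added edges (19,20,l); (19,21,r); (21,18,l); (21,18,r); result: nodes: 1:O, 6:D, 8:A, 10:A, 17:A, 18:W, 19:A, 20:A, 21:A edges: (8,1,l); (8,6,r); (10,8,l); (10,8,r); (17,10,r); (19,20,l); (19,21,r); (20,10,l); (21,18,l); (21,18,r)
final:
nodes: 1:O, 6:D, 8:A, 10:A, 17:A, 18:W, 19:A, 20:A, 21:A
edges: (8,1,l); (8,6,r); (10,8,l); (10,8,r); (17,10,r); (19,20,l); (19,21,r); (20,10,l); (21,18,l); (21,18,r)


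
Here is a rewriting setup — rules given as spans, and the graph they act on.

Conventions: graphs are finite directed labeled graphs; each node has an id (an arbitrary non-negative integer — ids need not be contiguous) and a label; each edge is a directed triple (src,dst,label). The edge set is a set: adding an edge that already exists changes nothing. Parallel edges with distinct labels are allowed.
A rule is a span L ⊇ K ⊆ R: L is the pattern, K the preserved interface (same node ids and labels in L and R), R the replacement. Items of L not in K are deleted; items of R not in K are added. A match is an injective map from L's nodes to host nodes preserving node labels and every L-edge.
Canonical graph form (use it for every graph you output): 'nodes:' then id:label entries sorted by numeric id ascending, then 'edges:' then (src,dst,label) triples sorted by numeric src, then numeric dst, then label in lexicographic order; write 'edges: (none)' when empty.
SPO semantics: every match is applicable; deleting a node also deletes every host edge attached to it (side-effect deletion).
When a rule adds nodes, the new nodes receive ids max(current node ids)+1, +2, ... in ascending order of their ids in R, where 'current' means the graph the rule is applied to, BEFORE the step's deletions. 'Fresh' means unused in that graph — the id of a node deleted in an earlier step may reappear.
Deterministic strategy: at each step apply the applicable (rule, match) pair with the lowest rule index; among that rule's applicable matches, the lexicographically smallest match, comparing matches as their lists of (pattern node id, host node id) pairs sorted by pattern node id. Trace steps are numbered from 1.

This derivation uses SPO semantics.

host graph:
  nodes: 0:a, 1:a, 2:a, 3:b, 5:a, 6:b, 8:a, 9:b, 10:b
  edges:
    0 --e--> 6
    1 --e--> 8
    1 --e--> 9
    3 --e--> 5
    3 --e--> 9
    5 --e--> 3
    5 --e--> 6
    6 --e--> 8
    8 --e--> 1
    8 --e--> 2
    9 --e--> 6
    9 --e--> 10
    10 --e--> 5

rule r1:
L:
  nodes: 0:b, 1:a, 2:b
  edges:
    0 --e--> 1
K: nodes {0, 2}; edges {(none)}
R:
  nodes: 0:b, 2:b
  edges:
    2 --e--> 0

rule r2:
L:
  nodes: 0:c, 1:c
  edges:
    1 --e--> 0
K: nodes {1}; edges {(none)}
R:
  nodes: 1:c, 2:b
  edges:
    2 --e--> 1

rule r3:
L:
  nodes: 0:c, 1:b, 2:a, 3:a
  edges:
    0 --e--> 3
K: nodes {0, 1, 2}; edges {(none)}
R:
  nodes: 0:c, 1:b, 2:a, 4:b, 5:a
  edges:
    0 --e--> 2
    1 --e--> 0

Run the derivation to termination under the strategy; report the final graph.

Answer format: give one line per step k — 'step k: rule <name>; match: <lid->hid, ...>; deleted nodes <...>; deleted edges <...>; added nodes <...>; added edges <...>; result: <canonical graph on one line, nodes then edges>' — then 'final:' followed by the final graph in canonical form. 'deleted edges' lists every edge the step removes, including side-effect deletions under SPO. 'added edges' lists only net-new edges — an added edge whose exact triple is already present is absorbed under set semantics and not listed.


step 1: rule r1; match: 0->3, 1->5, 2->6; deleted nodes 5; deleted edges (3,5,e); (5,3,e); (5,6,e); (10,5,e); added nodes (none); added edges (6,3,e); result: nodes: 0:a, 1:a, 2:a, 3:b, 6:b, 8:a, 9:b, 10:b edges: (0,6,e); (1,8,e); (1,9,e); (3,9,e); (6,3,e); (6,8,e); (8,1,e); (8,2,e); (9,6,e); (9,10,e)
step 2: rule r1; match: 0->6, 1->8, 2->3; deleted nodes 8; deleted edges (1,8,e); (6,8,e); (8,1,e); (8,2,e); added nodes (none); added edges (3,6,e); result: nodes: 0:a, 1:a, 2:a, 3:b, 6:b, 9:b, 10:b edges: (0,6,e); (1,9,e); (3,6,e); (3,9,e); (6,3,e); (9,6,e); (9,10,e)
final:
nodes: 0:a, 1:a, 2:a, 3:b, 6:b, 9:b, 10:b
edges: (0,6,e); (1,9,e); (3,6,e); (3,9,e); (6,3,e); (9,6,e); (9,10,e)


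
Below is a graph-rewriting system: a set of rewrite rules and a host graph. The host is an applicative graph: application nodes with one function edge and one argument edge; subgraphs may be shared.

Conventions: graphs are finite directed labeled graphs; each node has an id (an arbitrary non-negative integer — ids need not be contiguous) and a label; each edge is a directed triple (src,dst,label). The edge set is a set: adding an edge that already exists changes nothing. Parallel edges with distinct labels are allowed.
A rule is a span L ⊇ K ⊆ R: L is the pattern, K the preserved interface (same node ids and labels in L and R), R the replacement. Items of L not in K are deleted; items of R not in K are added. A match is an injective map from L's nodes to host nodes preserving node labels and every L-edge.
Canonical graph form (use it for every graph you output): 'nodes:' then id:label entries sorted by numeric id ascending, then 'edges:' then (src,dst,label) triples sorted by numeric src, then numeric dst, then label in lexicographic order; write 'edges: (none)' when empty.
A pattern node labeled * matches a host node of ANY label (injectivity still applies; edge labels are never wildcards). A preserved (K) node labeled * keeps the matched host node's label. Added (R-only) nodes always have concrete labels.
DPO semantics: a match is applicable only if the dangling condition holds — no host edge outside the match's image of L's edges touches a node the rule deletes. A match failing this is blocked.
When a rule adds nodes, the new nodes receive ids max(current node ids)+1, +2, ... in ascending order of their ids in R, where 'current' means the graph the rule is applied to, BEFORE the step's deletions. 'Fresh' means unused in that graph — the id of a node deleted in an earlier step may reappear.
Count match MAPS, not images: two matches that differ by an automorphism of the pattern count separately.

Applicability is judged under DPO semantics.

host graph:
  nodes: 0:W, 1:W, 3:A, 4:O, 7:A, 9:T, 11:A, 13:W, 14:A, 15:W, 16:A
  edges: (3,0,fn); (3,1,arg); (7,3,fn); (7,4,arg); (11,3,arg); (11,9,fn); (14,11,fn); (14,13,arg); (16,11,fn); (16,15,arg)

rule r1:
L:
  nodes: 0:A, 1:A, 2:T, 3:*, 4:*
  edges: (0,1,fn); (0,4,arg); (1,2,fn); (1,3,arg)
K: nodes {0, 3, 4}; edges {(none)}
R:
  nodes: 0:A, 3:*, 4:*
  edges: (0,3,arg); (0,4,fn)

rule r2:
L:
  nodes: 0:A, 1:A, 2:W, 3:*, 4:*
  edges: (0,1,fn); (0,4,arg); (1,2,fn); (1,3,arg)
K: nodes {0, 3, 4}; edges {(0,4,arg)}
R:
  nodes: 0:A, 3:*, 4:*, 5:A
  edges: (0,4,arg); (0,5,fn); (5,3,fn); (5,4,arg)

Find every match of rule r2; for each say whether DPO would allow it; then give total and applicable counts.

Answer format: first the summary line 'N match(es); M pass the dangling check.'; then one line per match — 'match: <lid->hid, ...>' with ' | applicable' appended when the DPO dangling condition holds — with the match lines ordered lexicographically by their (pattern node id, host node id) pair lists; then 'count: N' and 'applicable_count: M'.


1 match(es); 0 pass the dangling check.
match: 0->7, 1->3, 2->0, 3->1, 4->4
count: 1
applicable_count: 0


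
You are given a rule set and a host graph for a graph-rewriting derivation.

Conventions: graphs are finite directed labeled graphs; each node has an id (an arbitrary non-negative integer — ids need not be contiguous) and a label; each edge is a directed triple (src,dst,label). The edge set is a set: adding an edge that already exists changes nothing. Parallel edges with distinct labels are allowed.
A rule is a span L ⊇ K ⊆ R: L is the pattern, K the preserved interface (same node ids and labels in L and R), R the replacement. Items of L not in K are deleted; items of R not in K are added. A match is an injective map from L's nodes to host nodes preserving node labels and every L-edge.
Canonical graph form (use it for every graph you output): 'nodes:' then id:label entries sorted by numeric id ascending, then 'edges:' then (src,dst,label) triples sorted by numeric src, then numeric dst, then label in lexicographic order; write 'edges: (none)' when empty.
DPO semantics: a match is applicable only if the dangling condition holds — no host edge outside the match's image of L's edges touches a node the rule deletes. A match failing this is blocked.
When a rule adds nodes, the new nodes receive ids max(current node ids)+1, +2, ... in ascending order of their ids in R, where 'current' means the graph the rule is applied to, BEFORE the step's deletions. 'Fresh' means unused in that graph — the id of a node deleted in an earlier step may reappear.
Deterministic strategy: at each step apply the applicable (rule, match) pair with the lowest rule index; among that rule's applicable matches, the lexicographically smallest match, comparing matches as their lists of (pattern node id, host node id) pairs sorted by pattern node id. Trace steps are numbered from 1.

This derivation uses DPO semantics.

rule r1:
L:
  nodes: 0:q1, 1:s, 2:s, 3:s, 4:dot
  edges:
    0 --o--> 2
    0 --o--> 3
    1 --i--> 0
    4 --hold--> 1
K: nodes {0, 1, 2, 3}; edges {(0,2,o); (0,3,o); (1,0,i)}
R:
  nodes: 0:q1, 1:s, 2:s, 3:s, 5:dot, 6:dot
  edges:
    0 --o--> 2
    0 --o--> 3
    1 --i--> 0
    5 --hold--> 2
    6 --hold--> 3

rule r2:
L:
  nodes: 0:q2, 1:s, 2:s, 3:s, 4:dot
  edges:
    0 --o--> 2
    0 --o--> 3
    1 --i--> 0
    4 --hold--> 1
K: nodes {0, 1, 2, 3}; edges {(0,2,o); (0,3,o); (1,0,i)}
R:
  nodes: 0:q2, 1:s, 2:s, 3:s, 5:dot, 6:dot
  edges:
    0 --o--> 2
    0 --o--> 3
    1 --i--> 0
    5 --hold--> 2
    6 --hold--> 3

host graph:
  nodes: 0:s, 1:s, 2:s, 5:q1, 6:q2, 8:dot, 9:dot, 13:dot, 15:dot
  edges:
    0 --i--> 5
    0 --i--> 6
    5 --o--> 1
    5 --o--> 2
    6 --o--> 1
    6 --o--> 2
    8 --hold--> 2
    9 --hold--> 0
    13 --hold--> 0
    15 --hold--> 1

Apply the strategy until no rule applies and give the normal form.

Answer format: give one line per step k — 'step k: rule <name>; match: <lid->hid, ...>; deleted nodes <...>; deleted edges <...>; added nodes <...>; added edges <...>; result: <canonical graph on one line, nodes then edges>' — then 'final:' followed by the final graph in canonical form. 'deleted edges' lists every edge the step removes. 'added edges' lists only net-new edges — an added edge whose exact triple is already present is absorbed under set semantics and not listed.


step 1: rule r1; match: 0->5, 1->0, 2->1, 3->2, 4->9; deleted nodes 9; deleted edges (9,0,hold); added nodes 16, 17; added edges (16,1,hold); (17,2,hold); result: nodes: 0:s, 1:s, 2:s, 5:q1, 6:q2, 8:dot, 13:dot, 15:dot, 16:dot, 17:dot edges: (0,5,i); (0,6,i); (5,1,o); (5,2,o); (6,1,o); (6,2,o); (8,2,hold); (13,0,hold); (15,1,hold); (16,1,hold); (17,2,hold)
step 2: rule r1; match: 0->5, 1->0, 2->1, 3->2, 4->13; deleted nodes 13; deleted edges (13,0,hold); added nodes 18, 19; added edges (18,1,hold); (19,2,hold); result: nodes: 0:s, 1:s, 2:s, 5:q1, 6:q2, 8:dot, 15:dot, 16:dot, 17:dot, 18:dot, 19:dot edges: (0,5,i); (0,6,i); (5,1,o); (5,2,o); (6,1,o); (6,2,o); (8,2,hold); (15,1,hold); (16,1,hold); (17,2,hold); (18,1,hold); (19,2,hold)
final:
nodes: 0:s, 1:s, 2:s, 5:q1, 6:q2, 8:dot, 15:dot, 16:dot, 17:dot, 18:dot, 19:dot
edges: (0,5,i); (0,6,i); (5,1,o); (5,2,o); (6,1,o); (6,2,o); (8,2,hold); (15,1,hold); (16,1,hold); (17,2,hold); (18,1,hold); (19,2,hold)


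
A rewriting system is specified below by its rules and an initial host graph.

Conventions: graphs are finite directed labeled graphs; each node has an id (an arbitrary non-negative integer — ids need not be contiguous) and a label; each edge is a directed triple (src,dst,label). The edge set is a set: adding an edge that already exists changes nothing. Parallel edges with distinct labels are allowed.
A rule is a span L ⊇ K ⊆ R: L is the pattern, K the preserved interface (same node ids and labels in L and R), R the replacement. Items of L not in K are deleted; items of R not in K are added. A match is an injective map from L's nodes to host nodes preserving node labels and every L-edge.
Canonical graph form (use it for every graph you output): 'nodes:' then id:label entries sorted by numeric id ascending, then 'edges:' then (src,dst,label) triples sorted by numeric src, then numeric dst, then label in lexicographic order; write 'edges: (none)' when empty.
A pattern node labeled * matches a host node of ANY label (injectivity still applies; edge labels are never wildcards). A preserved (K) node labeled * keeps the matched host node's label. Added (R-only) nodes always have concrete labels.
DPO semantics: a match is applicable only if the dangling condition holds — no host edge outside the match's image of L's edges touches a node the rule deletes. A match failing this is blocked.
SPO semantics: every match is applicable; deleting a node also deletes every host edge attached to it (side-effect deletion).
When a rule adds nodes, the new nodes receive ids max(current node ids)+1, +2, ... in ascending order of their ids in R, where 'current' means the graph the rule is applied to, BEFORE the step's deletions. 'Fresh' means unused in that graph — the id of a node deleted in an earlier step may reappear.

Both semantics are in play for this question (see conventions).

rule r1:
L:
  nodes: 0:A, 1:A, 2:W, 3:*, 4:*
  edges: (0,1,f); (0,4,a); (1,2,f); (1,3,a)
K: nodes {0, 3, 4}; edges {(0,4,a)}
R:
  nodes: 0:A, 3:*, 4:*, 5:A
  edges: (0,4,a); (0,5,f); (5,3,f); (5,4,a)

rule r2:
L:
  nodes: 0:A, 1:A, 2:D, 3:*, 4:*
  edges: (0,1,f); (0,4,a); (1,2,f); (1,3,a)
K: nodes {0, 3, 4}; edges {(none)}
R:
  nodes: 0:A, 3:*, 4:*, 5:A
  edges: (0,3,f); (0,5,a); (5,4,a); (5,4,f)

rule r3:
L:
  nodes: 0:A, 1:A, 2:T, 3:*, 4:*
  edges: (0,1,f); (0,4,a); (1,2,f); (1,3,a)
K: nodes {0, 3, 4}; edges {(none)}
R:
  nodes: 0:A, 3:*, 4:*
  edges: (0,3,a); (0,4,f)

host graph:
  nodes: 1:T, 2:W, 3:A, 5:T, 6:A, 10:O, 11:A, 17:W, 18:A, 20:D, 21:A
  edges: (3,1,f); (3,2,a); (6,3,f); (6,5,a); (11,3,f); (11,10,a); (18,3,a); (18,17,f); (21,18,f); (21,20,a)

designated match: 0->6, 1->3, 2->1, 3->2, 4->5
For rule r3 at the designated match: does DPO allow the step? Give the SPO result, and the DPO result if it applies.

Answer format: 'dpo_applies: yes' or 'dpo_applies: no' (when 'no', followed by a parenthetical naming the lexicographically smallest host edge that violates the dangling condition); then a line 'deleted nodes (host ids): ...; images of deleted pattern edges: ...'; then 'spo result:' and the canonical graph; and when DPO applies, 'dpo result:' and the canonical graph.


dpo_applies: no
(the rule deletes node 3, which keeps host edge (11,3,f) outside the match image — the dangling condition fails, DPO blocks; SPO proceeds and side-deletes such edges)
deleted nodes (host ids): 1, 3; images of deleted pattern edges: (3,1,f); (3,2,a); (6,3,f); (6,5,a)
spo result:
nodes: 2:W, 5:T, 6:A, 10:O, 11:A, 17:W, 18:A, 20:D, 21:A
edges: (6,2,a); (6,5,f); (11,10,a); (18,17,f); (21,18,f); (21,20,a)


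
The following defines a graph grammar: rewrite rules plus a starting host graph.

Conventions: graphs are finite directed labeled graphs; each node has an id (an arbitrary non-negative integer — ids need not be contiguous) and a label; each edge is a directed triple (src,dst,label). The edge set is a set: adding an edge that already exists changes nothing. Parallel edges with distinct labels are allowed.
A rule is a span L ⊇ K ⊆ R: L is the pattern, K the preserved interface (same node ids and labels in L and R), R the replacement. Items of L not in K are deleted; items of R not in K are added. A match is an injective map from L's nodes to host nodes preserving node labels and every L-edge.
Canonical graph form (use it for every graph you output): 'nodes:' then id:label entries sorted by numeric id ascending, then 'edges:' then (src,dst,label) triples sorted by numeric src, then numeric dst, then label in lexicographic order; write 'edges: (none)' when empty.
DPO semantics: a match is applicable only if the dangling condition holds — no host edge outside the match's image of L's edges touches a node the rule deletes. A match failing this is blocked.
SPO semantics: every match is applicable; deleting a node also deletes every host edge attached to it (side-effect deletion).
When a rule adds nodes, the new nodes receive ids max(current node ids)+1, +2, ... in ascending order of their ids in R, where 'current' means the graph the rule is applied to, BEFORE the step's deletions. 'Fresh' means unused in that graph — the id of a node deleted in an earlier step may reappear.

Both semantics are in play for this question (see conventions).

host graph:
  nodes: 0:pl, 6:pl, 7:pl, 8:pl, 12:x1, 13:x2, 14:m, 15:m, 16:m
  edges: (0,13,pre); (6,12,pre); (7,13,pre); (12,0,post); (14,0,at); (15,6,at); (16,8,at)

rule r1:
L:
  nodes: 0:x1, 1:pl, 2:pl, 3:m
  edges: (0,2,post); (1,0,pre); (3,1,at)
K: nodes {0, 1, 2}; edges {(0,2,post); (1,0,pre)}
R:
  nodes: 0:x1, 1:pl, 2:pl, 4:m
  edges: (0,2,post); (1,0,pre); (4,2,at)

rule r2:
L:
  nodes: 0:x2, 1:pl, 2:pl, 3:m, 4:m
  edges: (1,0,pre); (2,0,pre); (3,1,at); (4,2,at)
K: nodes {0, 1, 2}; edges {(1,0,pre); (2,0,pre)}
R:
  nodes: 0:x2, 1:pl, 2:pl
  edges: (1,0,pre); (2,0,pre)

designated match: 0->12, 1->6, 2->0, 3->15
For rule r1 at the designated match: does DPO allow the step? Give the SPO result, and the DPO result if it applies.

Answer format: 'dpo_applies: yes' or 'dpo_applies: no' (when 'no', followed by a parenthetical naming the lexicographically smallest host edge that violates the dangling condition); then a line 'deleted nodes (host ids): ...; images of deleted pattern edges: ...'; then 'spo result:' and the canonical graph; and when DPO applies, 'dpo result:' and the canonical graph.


dpo_applies: yes
deleted nodes (host ids): 15; images of deleted pattern edges: (15,6,at)
spo result:
nodes: 0:pl, 6:pl, 7:pl, 8:pl, 12:x1, 13:x2, 14:m, 16:m, 17:m
edges: (0,13,pre); (6,12,pre); (7,13,pre); (12,0,post); (14,0,at); (16,8,at); (17,0,at)
dpo result:
nodes: 0:pl, 6:pl, 7:pl, 8:pl, 12:x1, 13:x2, 14:m, 16:m, 17:m
edges: (0,13,pre); (6,12,pre); (7,13,pre); (12,0,post); (14,0,at); (16,8,at); (17,0,at)


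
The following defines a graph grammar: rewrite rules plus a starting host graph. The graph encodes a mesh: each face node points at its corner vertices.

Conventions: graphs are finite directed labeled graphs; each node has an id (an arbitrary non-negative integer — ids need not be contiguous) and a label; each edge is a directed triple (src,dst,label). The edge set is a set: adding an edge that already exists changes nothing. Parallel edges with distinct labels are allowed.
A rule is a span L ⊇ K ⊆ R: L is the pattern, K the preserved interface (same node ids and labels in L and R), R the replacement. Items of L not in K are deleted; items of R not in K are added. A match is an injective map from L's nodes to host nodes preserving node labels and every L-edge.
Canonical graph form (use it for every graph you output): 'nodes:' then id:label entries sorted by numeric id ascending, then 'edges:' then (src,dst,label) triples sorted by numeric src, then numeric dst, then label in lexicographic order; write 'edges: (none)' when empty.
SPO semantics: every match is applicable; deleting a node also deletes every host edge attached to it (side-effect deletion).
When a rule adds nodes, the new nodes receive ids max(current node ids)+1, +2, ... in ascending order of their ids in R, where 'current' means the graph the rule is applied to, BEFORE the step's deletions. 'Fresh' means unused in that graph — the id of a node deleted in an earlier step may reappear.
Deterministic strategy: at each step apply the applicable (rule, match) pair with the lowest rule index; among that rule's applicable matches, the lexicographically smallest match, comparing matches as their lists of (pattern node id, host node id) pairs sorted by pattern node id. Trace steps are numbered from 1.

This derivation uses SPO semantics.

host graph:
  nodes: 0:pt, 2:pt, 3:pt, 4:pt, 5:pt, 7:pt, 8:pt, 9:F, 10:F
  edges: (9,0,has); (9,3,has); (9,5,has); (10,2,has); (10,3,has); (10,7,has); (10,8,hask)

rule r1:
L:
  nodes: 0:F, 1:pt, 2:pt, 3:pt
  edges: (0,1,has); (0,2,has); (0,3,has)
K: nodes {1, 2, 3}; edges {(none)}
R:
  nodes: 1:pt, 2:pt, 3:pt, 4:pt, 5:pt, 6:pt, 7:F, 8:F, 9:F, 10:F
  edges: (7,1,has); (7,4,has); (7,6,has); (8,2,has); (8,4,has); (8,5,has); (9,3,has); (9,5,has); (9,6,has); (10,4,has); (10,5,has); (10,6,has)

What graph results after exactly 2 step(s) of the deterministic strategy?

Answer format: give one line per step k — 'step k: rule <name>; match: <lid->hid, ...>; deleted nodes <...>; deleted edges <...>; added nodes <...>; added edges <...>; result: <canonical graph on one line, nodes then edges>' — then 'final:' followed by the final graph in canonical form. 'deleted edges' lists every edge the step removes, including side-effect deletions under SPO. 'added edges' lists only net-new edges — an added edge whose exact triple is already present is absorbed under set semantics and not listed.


step 1: rule r1; match: 0->9, 1->0, 2->3, 3->5; deleted nodes 9; deleted edges (9,0,has); (9,3,has); (9,5,has); added nodes 11, 12, 13, 14, 15, 16, 17; added edges (14,0,has); (14,11,has); (14,13,has); (15,3,has); (15,11,has); (15,12,has); (16,5,has); (16,12,has); (16,13,has); (17,11,has); (17,12,has); (17,13,has); result: nodes: 0:pt, 2:pt, 3:pt, 4:pt, 5:pt, 7:pt, 8:pt, 10:F, 11:pt, 12:pt, 13:pt, 14:F, 15:F, 16:F, 17:F edges: (10,2,has); (10,3,has); (10,7,has); (10,8,hask); (14,0,has); (14,11,has); (14,13,has); (15,3,has); (15,11,has); (15,12,has); (16,5,has); (16,12,has); (16,13,has); (17,11,has); (17,12,has); (17,13,has)
step 2: rule r1; match: 0->10, 1->2, 2->3, 3->7; deleted nodes 10; deleted edges (10,2,has); (10,3,has); (10,7,has); (10,8,hask); added nodes 18, 19, 20, 21, 22, 23, 24; added edges (21,2,has); (21,18,has); (21,20,has); (22,3,has); (22,18,has); (22,19,has); (23,7,has); (23,19,has); (23,20,has); (24,18,has); (24,19,has); (24,20,has); result: nodes: 0:pt, 2:pt, 3:pt, 4:pt, 5:pt, 7:pt, 8:pt, 11:pt, 12:pt, 13:pt, 14:F, 15:F, 16:F, 17:F, 18:pt, 19:pt, 20:pt, 21:F, 22:F, 23:F, 24:F edges: (14,0,has); (14,11,has); (14,13,has); (15,3,has); (15,11,has); (15,12,has); (16,5,has); (16,12,has); (16,13,has); (17,11,has); (17,12,has); (17,13,has); (21,2,has); (21,18,has); (21,20,has); (22,3,has); (22,18,has); (22,19,has); (23,7,has); (23,19,has); (23,20,has); (24,18,has); (24,19,has); (24,20,has)
final:
nodes: 0:pt, 2:pt, 3:pt, 4:pt, 5:pt, 7:pt, 8:pt, 11:pt, 12:pt, 13:pt, 14:F, 15:F, 16:F, 17:F, 18:pt, 19:pt, 20:pt, 21:F, 22:F, 23:F, 24:F
edges: (14,0,has); (14,11,has); (14,13,has); (15,3,has); (15,11,has); (15,12,has); (16,5,has); (16,12,has); (16,13,has); (17,11,has); (17,12,has); (17,13,has); (21,2,has); (21,18,has); (21,20,has); (22,3,has); (22,18,has); (22,19,has); (23,7,has); (23,19,has); (23,20,has); (24,18,has); (24,19,has); (24,20,has)


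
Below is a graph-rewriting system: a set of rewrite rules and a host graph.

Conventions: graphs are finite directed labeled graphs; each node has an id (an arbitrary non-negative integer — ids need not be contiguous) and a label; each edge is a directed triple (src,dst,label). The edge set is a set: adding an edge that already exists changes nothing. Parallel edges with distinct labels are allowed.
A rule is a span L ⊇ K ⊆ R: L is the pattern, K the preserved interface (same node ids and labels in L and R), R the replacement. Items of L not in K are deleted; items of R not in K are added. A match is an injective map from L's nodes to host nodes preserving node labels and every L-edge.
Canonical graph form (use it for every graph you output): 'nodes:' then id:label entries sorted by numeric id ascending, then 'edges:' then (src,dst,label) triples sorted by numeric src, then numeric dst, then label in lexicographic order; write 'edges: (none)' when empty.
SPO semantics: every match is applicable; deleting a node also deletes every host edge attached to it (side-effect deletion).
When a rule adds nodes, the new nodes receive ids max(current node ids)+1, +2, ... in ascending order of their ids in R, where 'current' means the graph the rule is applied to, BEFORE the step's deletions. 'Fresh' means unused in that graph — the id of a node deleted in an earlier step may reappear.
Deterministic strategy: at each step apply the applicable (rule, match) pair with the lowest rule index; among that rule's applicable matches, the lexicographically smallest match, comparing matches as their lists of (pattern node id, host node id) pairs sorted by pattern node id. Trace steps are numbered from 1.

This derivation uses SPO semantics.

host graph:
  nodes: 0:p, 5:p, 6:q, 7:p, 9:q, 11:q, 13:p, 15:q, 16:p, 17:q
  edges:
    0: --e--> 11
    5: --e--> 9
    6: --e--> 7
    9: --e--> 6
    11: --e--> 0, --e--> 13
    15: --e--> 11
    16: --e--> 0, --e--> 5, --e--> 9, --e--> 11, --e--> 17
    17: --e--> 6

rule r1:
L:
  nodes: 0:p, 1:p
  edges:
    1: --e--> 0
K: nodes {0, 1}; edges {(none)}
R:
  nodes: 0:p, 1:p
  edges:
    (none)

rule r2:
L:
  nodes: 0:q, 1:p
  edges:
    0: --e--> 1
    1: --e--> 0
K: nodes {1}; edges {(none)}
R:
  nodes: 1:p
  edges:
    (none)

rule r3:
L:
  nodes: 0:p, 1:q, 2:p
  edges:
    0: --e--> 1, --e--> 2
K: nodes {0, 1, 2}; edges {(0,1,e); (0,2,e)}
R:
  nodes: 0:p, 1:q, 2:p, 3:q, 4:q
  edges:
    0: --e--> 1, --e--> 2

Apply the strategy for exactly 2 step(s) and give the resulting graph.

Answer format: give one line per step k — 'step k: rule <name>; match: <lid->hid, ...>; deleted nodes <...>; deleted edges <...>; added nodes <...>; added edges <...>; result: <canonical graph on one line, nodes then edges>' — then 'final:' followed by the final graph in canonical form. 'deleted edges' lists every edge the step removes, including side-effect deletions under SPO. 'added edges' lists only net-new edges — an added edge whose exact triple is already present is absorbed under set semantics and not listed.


step 1: rule r1; match: 0->0, 1->16; deleted nodes (none); deleted edges (16,0,e); added nodes (none); added edges (none); result: nodes: 0:p, 5:p, 6:q, 7:p, 9:q, 11:q, 13:p, 15:q, 16:p, 17:q edges: (0,11,e); (5,9,e); (6,7,e); (9,6,e); (11,0,e); (11,13,e); (15,11,e); (16,5,e); (16,9,e); (16,11,e); (16,17,e); (17,6,e)
step 2: rule r1; match: 0->5, 1->16; deleted nodes (none); deleted edges (16,5,e); added nodes (none); added edges (none); result: nodes: 0:p, 5:p, 6:q, 7:p, 9:q, 11:q, 13:p, 15:q, 16:p, 17:q edges: (0,11,e); (5,9,e); (6,7,e); (9,6,e); (11,0,e); (11,13,e); (15,11,e); (16,9,e); (16,11,e); (16,17,e); (17,6,e)
final:
nodes: 0:p, 5:p, 6:q, 7:p, 9:q, 11:q, 13:p, 15:q, 16:p, 17:q
edges: (0,11,e); (5,9,e); (6,7,e); (9,6,e); (11,0,e); (11,13,e); (15,11,e); (16,9,e); (16,11,e); (16,17,e); (17,6,e)


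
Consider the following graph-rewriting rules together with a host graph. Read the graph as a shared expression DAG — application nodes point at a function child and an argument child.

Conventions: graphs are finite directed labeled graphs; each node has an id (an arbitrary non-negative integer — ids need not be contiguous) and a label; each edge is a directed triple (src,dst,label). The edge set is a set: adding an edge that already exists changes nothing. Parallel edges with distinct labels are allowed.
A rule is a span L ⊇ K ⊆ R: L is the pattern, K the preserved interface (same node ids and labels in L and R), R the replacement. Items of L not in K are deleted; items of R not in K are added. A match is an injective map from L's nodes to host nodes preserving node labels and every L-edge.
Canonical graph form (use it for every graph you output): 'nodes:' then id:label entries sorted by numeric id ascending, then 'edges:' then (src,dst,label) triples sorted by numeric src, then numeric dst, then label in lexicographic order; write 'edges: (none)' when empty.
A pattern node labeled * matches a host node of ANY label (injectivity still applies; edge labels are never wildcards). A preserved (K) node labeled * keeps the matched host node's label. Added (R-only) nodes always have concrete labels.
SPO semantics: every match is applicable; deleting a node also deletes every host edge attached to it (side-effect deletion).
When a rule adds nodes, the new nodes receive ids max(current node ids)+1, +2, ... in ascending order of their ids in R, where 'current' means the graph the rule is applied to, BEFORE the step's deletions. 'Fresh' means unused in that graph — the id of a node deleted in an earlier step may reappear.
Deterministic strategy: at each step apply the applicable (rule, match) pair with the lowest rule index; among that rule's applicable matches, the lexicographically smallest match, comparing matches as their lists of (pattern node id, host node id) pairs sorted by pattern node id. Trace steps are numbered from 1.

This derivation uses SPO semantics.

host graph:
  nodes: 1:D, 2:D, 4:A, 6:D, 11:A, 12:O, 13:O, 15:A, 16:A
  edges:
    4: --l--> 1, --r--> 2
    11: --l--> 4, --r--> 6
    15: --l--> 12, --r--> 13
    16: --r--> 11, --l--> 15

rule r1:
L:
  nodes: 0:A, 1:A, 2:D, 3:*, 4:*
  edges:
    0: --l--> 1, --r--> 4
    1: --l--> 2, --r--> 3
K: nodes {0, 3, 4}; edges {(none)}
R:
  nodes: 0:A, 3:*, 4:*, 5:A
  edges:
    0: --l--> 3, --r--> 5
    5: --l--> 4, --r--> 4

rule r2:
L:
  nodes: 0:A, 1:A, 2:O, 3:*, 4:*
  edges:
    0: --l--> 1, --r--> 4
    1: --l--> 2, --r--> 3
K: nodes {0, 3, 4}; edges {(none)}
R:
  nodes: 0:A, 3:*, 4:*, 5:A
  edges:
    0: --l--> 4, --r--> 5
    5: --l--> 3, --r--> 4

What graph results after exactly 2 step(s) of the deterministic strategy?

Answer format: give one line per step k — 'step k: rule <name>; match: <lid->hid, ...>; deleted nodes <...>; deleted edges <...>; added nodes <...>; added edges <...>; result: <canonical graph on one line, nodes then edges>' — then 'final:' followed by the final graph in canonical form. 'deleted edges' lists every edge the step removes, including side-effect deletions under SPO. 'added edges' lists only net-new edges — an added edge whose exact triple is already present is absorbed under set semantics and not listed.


step 1: rule r1; match: 0->11, 1->4, 2->1, 3->2, 4->6; deleted nodes 1, 4; deleted edges (4,1,l); (4,2,r); (11,4,l); (11,6,r); added nodes 17; added edges (11,2,l); (11,17,r); (17,6,l); (17,6,r); result: nodes: 2:D, 6:D, 11:A, 12:O, 13:O, 15:A, 16:A, 17:A edges: (11,2,l); (11,17,r); (15,12,l); (15,13,r); (16,11,r); (16,15,l); (17,6,l); (17,6,r)
step 2: rule r2; match: 0->16, 1->15, 2->12, 3->13, 4->11; deleted nodes 12, 15; deleted edges (15,12,l); (15,13,r); (16,11,r); (16,15,l); added nodes 18; added edges (16,11,l); (16,18,r); (18,11,r); (18,13,l); result: nodes: 2:D, 6:D, 11:A, 13:O, 16:A, 17:A, 18:A edges: (11,2,l); (11,17,r); (16,11,l); (16,18,r); (17,6,l); (17,6,r); (18,11,r); (18,13,l)
final:
nodes: 2:D, 6:D, 11:A, 13:O, 16:A, 17:A, 18:A
edges: (11,2,l); (11,17,r); (16,11,l); (16,18,r); (17,6,l); (17,6,r); (18,11,r); (18,13,l)
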